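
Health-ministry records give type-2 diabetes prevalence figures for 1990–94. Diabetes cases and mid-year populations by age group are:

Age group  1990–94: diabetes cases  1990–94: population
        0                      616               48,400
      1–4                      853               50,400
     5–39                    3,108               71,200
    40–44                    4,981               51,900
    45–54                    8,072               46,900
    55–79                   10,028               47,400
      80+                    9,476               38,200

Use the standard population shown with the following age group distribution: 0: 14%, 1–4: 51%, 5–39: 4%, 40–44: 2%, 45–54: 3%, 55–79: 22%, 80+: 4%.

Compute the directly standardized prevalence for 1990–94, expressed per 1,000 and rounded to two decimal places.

75.71

Age-specific rates per 1,000 for 1990–94: 12.727, 16.925, 43.652, 95.973, 172.111, 211.561, 248.063.
Standard weights: 0.14, 0.51, 0.04, 0.02, 0.03, 0.22, 0.04.
Standardized rate: 0.1400×12.727 + 0.5100×16.925 + 0.0400×43.652 + 0.0200×95.973 + 0.0300×172.111 + 0.2200×211.561 + 0.0400×248.063 = 75.7082 per 1,000.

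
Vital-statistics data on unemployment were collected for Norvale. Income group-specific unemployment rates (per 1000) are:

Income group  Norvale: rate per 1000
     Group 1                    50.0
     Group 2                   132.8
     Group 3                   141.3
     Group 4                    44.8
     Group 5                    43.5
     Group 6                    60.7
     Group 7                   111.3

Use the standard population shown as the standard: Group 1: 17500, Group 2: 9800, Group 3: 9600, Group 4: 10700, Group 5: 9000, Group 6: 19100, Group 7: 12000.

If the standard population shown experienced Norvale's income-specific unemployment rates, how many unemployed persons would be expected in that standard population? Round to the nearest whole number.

6899

Expected unemployed persons = Σ (standard pop × income-specific rate ÷ 1000)
= 17500×50.0/1000 + 9800×132.8/1000 + 9600×141.3/1000 + 10700×44.8/1000 + 9000×43.5/1000 + 19100×60.7/1000 + 12000×111.3/1000
= 875.00 + 1301.44 + 1356.48 + 479.36 + 391.50 + 1159.37 + 1335.60 = 6898.75.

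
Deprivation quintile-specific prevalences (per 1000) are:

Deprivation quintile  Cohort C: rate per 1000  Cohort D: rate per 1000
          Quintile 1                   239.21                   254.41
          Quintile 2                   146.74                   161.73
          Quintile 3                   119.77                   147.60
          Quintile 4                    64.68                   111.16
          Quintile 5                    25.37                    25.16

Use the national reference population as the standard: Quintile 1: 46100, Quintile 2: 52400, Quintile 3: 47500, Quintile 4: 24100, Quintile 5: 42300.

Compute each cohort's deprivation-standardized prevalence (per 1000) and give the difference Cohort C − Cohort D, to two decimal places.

-18.45

Standard total = 212400; weights = 0.2170, 0.2467, 0.2236, 0.1135, 0.1992.
Cohort C: 0.2170×239.21 + 0.2467×146.74 + 0.2236×119.77 + 0.1135×64.68 + 0.1992×25.37 = 127.2965 per 1000.
Cohort D: 0.2170×254.41 + 0.2467×161.73 + 0.2236×147.60 + 0.1135×111.16 + 0.1992×25.16 = 145.7494 per 1000.
Difference = 127.2965 − 145.7494 = -18.4529.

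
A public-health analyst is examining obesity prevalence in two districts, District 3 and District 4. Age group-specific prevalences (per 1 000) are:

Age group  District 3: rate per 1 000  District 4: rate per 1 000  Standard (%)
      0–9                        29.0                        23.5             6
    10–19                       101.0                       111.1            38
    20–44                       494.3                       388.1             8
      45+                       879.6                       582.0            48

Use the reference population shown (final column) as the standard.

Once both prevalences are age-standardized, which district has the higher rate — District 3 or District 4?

District 3

Standard weights: 0.06, 0.38, 0.08, 0.48.
District 3: 0.0600×29.0 + 0.3800×101.0 + 0.0800×494.3 + 0.4800×879.6 = 501.8720 per 1 000.
District 4: 0.0600×23.5 + 0.3800×111.1 + 0.0800×388.1 + 0.4800×582.0 = 354.0360 per 1 000.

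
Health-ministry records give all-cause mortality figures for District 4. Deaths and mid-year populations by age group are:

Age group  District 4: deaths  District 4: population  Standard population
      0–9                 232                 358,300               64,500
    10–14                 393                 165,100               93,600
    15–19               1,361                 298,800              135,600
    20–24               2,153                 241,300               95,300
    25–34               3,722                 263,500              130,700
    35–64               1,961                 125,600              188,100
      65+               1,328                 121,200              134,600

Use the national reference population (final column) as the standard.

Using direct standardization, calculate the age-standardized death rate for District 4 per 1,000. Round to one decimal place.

9.5

Age-specific rates per 1,000 for District 4: 0.648, 2.380, 4.555, 8.923, 14.125, 15.613, 10.957.
Standard total = 842,400; weights = 0.0766, 0.1111, 0.1610, 0.1131, 0.1552, 0.2233, 0.1598.
Standardized rate: 0.0766×0.648 + 0.1111×2.380 + 0.1610×4.555 + 0.1131×8.923 + 0.1552×14.125 + 0.2233×15.613 + 0.1598×10.957 = 9.4852 per 1,000.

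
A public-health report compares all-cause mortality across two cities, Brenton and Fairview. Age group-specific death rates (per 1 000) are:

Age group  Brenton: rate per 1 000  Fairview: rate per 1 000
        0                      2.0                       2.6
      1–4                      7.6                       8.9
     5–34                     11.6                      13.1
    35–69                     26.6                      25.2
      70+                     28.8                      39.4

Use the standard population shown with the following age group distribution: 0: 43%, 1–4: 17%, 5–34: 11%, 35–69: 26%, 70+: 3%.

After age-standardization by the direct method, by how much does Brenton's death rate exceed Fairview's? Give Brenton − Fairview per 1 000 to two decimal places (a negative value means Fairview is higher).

Standard weights: 0.43, 0.17, 0.11, 0.26, 0.03.
Brenton: 0.4300×2.0 + 0.1700×7.6 + 0.1100×11.6 + 0.2600×26.6 + 0.0300×28.8 = 11.2080 per 1 000.
Fairview: 0.4300×2.6 + 0.1700×8.9 + 0.1100×13.1 + 0.2600×25.2 + 0.0300×39.4 = 11.8060 per 1 000.
Difference = 11.2080 − 11.8060 = -0.5980.

-0.60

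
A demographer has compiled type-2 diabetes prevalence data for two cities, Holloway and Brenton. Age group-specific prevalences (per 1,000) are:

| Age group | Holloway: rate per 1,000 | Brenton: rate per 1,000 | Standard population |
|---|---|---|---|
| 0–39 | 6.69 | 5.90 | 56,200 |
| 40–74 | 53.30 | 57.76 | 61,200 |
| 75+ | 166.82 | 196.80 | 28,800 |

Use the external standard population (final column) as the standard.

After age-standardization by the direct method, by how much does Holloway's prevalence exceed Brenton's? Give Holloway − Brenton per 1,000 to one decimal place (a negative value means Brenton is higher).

Standard total = 146,200; weights = 0.3844, 0.4186, 0.1970.
Holloway: 0.3844×6.69 + 0.4186×53.30 + 0.1970×166.82 = 57.7452 per 1,000.
Brenton: 0.3844×5.90 + 0.4186×57.76 + 0.1970×196.80 = 65.2143 per 1,000.
Difference = 57.7452 − 65.2143 = -7.4691.

-7.5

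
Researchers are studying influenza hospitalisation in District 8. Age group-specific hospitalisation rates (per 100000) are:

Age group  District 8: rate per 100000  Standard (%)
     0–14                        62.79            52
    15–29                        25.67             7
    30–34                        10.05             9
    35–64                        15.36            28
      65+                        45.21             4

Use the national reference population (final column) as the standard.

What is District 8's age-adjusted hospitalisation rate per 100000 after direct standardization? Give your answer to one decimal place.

Standard weights: 0.52, 0.07, 0.09, 0.28, 0.04.
Standardized rate: 0.5200×62.79 + 0.0700×25.67 + 0.0900×10.05 + 0.2800×15.36 + 0.0400×45.21 = 41.4614 per 100000.

41.5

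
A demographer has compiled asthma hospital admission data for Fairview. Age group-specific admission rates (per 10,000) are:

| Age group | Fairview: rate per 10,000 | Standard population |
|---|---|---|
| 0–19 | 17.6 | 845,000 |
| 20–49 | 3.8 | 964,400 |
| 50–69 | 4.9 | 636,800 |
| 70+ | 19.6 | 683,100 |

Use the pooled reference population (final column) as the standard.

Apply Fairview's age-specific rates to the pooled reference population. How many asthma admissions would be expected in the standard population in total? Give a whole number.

Expected asthma admissions = Σ (standard pop × age-specific rate ÷ 10,000)
= 845,000×17.6/10,000 + 964,400×3.8/10,000 + 636,800×4.9/10,000 + 683,100×19.6/10,000
= 1487.20 + 366.47 + 312.03 + 1338.88 = 3504.58.

3505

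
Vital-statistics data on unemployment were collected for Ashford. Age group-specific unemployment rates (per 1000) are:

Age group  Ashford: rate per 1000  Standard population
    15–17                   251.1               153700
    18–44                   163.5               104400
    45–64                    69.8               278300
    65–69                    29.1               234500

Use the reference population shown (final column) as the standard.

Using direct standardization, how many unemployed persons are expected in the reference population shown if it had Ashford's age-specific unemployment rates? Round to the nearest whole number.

Expected unemployed persons = Σ (standard pop × age-specific rate ÷ 1000)
= 153700×251.1/1000 + 104400×163.5/1000 + 278300×69.8/1000 + 234500×29.1/1000
= 38594.07 + 17069.40 + 19425.34 + 6823.95 = 81912.76.

81913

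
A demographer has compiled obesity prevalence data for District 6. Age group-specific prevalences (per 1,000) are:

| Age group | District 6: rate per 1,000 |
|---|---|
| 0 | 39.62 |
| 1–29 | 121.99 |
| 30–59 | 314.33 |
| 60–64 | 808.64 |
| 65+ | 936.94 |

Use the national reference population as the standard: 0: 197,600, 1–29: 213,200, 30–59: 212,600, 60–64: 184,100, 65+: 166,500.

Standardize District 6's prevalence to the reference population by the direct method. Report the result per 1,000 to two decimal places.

416.36

Standard total = 974,000; weights = 0.2029, 0.2189, 0.2183, 0.1890, 0.1709.
Standardized rate: 0.2029×39.62 + 0.2189×121.99 + 0.2183×314.33 + 0.1890×808.64 + 0.1709×936.94 = 416.3602 per 1,000.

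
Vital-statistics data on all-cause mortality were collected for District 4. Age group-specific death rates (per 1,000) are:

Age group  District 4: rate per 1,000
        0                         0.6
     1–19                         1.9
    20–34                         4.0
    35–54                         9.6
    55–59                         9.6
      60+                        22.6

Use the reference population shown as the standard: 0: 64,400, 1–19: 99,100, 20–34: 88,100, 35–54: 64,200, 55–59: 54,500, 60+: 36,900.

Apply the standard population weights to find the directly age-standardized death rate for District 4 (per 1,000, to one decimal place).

Standard total = 407,200; weights = 0.1582, 0.2434, 0.2164, 0.1577, 0.1338, 0.0906.
Standardized rate: 0.1582×0.6 + 0.2434×1.9 + 0.2164×4.0 + 0.1577×9.6 + 0.1338×9.6 + 0.0906×22.6 = 6.2691 per 1,000.

6.3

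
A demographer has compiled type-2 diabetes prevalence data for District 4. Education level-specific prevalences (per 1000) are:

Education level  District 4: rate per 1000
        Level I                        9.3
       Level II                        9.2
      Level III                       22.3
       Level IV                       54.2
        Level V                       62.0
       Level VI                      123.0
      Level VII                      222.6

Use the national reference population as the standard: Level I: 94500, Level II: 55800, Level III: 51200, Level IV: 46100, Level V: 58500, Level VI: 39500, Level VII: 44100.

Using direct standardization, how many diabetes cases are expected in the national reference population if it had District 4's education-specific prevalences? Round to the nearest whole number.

23335

Expected diabetes cases = Σ (standard pop × education-specific rate ÷ 1000)
= 94500×9.3/1000 + 55800×9.2/1000 + 51200×22.3/1000 + 46100×54.2/1000 + 58500×62.0/1000 + 39500×123.0/1000 + 44100×222.6/1000
= 878.85 + 513.36 + 1141.76 + 2498.62 + 3627.00 + 4858.50 + 9816.66 = 23334.75.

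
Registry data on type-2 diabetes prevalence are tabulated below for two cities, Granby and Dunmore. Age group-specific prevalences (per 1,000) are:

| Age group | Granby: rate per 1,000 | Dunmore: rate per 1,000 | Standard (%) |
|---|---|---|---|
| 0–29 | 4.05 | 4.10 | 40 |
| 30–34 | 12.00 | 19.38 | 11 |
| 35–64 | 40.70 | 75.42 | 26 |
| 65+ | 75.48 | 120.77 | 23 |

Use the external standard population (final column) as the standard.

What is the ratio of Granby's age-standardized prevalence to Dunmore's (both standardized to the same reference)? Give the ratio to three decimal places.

0.604

Standard weights: 0.40, 0.11, 0.26, 0.23.
Granby: 0.4000×4.05 + 0.1100×12.00 + 0.2600×40.70 + 0.2300×75.48 = 30.8824 per 1,000.
Dunmore: 0.4000×4.10 + 0.1100×19.38 + 0.2600×75.42 + 0.2300×120.77 = 51.1581 per 1,000.
Ratio = 30.8824 ÷ 51.1581 = 0.60367.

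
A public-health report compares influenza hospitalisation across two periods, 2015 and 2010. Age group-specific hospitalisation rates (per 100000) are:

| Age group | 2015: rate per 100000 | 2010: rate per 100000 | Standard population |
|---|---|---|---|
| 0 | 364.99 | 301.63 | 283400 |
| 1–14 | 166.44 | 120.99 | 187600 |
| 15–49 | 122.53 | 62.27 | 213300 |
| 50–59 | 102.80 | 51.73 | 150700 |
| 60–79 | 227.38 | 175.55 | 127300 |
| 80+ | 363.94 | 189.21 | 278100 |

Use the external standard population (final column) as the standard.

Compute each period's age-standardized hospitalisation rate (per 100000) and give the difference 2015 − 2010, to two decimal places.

82.41

Standard total = 1240400; weights = 0.2285, 0.1512, 0.1720, 0.1215, 0.1026, 0.2242.
2015: 0.2285×364.99 + 0.1512×166.44 + 0.1720×122.53 + 0.1215×102.80 + 0.1026×227.38 + 0.2242×363.94 = 247.0551 per 100000.
2010: 0.2285×301.63 + 0.1512×120.99 + 0.1720×62.27 + 0.1215×51.73 + 0.1026×175.55 + 0.2242×189.21 = 164.6440 per 100000.
Difference = 247.0551 − 164.6440 = 82.4111.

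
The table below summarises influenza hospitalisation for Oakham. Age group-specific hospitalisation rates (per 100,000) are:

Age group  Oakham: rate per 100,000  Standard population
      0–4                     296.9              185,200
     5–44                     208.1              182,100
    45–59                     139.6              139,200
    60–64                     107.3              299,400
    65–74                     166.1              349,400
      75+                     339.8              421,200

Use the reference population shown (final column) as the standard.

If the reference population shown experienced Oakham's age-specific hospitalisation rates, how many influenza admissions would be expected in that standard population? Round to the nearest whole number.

3456

Expected influenza admissions = Σ (standard pop × age-specific rate ÷ 100,000)
= 185,200×296.9/100,000 + 182,100×208.1/100,000 + 139,200×139.6/100,000 + 299,400×107.3/100,000 + 349,400×166.1/100,000 + 421,200×339.8/100,000
= 549.86 + 378.95 + 194.32 + 321.26 + 580.35 + 1431.24 = 3455.98.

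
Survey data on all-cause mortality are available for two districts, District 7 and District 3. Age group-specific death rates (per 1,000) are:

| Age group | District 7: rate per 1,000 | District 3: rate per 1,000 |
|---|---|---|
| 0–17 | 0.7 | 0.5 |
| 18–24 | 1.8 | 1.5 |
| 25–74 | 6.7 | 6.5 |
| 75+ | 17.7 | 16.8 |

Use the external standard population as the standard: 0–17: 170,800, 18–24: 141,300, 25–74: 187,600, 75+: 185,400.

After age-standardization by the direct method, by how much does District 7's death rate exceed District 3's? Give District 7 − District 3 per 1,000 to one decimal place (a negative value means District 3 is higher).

0.4

Standard total = 685,100; weights = 0.2493, 0.2062, 0.2738, 0.2706.
District 7: 0.2493×0.7 + 0.2062×1.8 + 0.2738×6.7 + 0.2706×17.7 = 7.1703 per 1,000.
District 3: 0.2493×0.5 + 0.2062×1.5 + 0.2738×6.5 + 0.2706×16.8 = 6.7603 per 1,000.
Difference = 7.1703 − 6.7603 = 0.4101.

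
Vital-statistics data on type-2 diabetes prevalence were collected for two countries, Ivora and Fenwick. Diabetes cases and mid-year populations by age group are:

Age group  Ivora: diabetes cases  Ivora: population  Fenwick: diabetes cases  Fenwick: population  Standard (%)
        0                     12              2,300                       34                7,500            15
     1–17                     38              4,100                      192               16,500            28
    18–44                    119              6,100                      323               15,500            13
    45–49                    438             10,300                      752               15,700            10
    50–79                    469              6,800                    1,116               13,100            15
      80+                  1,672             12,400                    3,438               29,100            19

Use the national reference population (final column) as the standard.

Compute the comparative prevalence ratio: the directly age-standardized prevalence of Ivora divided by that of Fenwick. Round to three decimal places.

Age-specific rates per 1,000 for Ivora: 5.217, 9.268, 19.508, 42.524, 68.971, 134.839.
For Fenwick: 4.533, 11.636, 20.839, 47.898, 85.191, 118.144.
Standard weights: 0.15, 0.28, 0.13, 0.10, 0.15, 0.19.
Ivora: 0.1500×5.217 + 0.2800×9.268 + 0.1300×19.508 + 0.1000×42.524 + 0.1500×68.971 + 0.1900×134.839 = 46.1312 per 1,000.
Fenwick: 0.1500×4.533 + 0.2800×11.636 + 0.1300×20.839 + 0.1000×47.898 + 0.1500×85.191 + 0.1900×118.144 = 46.6631 per 1,000.
Ratio = 46.1312 ÷ 46.6631 = 0.98860.

0.989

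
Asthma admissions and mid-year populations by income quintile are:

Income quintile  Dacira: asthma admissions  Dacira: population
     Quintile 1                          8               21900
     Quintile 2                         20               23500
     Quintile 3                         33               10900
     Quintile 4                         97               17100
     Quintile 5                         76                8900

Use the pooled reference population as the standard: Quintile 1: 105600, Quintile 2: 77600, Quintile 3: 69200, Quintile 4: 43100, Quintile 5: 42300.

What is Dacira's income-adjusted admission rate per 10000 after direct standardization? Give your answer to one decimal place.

Income-specific rates per 10000 for Dacira: 3.65, 8.51, 30.28, 56.73, 85.39.
Standard total = 337800; weights = 0.3126, 0.2297, 0.2049, 0.1276, 0.1252.
Standardized rate: 0.3126×3.65 + 0.2297×8.51 + 0.2049×30.28 + 0.1276×56.73 + 0.1252×85.39 = 27.2298 per 10000.

27.2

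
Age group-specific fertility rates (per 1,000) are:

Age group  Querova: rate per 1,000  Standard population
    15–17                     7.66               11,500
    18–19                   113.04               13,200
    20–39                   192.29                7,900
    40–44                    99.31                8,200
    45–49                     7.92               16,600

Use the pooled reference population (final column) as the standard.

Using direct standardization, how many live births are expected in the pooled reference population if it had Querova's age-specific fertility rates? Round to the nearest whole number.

4045

Expected live births = Σ (standard pop × age-specific rate ÷ 1,000)
= 11,500×7.66/1,000 + 13,200×113.04/1,000 + 7,900×192.29/1,000 + 8,200×99.31/1,000 + 16,600×7.92/1,000
= 88.09 + 1492.13 + 1519.09 + 814.34 + 131.47 = 4045.12.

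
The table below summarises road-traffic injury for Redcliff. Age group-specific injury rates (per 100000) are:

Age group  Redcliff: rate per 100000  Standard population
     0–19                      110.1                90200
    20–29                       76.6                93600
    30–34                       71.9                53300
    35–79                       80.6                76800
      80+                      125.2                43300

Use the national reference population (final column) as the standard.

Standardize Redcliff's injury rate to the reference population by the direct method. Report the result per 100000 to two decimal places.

Standard total = 357200; weights = 0.2525, 0.2620, 0.1492, 0.2150, 0.1212.
Standardized rate: 0.2525×110.1 + 0.2620×76.6 + 0.1492×71.9 + 0.2150×80.6 + 0.1212×125.2 = 91.1094 per 100000.

91.11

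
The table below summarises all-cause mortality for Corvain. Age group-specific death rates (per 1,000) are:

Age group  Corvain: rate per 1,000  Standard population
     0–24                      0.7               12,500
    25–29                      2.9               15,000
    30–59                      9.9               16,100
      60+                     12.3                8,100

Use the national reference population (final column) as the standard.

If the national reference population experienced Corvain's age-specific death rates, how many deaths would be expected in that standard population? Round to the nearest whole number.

311

Expected deaths = Σ (standard pop × age-specific rate ÷ 1,000)
= 12,500×0.7/1,000 + 15,000×2.9/1,000 + 16,100×9.9/1,000 + 8,100×12.3/1,000
= 8.75 + 43.50 + 159.39 + 99.63 = 311.27.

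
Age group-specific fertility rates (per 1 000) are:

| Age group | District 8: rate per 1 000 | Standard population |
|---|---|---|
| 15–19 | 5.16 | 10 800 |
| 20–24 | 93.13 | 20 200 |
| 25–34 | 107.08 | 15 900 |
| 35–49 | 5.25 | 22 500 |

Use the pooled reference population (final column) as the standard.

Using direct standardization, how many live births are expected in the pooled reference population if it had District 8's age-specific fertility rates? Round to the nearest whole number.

Expected live births = Σ (standard pop × age-specific rate ÷ 1 000)
= 10 800×5.16/1 000 + 20 200×93.13/1 000 + 15 900×107.08/1 000 + 22 500×5.25/1 000
= 55.73 + 1881.23 + 1702.57 + 118.12 = 3757.65.

3758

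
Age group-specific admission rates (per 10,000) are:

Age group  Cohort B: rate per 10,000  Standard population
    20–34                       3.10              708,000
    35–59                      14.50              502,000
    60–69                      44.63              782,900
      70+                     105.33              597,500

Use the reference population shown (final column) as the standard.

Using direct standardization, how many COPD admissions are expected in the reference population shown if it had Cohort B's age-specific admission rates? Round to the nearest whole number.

Expected COPD admissions = Σ (standard pop × age-specific rate ÷ 10,000)
= 708,000×3.10/10,000 + 502,000×14.50/10,000 + 782,900×44.63/10,000 + 597,500×105.33/10,000
= 219.48 + 727.90 + 3494.08 + 6293.47 = 10734.93.

10735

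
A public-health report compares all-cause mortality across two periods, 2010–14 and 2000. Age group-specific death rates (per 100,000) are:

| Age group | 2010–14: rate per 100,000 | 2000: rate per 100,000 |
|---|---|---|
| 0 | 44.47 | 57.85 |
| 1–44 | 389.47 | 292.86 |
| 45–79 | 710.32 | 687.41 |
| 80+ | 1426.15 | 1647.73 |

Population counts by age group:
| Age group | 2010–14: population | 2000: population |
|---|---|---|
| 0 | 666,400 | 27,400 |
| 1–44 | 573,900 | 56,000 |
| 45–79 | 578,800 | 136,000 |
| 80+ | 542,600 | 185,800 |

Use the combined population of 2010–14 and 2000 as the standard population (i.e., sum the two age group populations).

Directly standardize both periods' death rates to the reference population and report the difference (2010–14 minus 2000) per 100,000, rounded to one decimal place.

Combined standard total = 2,766,900; weights = 0.2507, 0.2277, 0.2583, 0.2633.
2010–14: 0.2507×44.47 + 0.2277×389.47 + 0.2583×710.32 + 0.2633×1426.15 = 658.7606 per 100,000.
2000: 0.2507×57.85 + 0.2277×292.86 + 0.2583×687.41 + 0.2633×1647.73 = 692.5353 per 100,000.
Difference = 658.7606 − 692.5353 = -33.7747.

-33.8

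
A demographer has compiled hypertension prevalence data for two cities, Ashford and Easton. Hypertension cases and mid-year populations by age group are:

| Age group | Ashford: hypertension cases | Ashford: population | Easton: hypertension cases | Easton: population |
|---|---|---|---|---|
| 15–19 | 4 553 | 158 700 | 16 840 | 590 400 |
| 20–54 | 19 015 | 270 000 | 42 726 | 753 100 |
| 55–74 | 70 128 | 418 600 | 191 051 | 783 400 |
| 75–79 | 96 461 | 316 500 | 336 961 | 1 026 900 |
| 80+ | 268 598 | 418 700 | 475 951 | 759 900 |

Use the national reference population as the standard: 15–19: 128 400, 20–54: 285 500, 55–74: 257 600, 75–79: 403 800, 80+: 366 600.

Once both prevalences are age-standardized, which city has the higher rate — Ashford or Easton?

Easton

Age-specific rates per 1 000 for Ashford: 28.689, 70.426, 167.530, 304.774, 641.505.
For Easton: 28.523, 56.734, 243.874, 328.134, 626.334.
Standard total = 1 441 900; weights = 0.0890, 0.1980, 0.1787, 0.2800, 0.2542.
Ashford: 0.0890×28.689 + 0.1980×70.426 + 0.1787×167.530 + 0.2800×304.774 + 0.2542×641.505 = 294.8813 per 1 000.
Easton: 0.0890×28.523 + 0.1980×56.734 + 0.1787×243.874 + 0.2800×328.134 + 0.2542×626.334 = 308.4793 per 1 000.
The crude rates (289.89 vs 271.75) would put Ashford higher, but that reflects its age composition; once standardized to a common age structure, Easton has the higher underlying rate.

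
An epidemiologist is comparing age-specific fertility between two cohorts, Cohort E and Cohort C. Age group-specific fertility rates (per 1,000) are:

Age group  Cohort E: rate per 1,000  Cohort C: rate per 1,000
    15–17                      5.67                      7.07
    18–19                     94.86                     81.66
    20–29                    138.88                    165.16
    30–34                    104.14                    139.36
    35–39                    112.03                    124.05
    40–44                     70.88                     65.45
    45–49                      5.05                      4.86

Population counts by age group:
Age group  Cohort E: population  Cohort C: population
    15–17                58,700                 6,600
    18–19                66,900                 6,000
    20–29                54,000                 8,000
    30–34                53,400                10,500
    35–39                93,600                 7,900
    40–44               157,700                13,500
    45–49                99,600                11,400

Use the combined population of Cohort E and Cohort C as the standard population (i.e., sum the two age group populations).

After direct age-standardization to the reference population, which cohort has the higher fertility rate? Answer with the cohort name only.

Combined standard total = 647,800; weights = 0.1008, 0.1125, 0.0957, 0.0986, 0.1567, 0.2643, 0.1713.
Cohort E: 0.1008×5.67 + 0.1125×94.86 + 0.0957×138.88 + 0.0986×104.14 + 0.1567×112.03 + 0.2643×70.88 + 0.1713×5.05 = 71.9619 per 1,000.
Cohort C: 0.1008×7.07 + 0.1125×81.66 + 0.0957×165.16 + 0.0986×139.36 + 0.1567×124.05 + 0.2643×65.45 + 0.1713×4.86 = 77.0227 per 1,000.

Cohort C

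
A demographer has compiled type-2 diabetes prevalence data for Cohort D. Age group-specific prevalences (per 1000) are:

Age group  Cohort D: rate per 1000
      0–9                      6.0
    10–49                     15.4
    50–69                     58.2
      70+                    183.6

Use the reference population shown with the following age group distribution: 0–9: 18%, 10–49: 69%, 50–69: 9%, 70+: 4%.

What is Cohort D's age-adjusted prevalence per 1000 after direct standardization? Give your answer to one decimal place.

24.3

Standard weights: 0.18, 0.69, 0.09, 0.04.
Standardized rate: 0.1800×6.0 + 0.6900×15.4 + 0.0900×58.2 + 0.0400×183.6 = 24.2880 per 1000.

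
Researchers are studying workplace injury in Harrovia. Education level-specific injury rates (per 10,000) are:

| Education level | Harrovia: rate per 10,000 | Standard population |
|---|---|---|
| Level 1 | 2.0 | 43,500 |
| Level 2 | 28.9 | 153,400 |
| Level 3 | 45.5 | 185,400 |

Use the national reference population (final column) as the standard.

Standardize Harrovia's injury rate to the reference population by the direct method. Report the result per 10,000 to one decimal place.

Standard total = 382,300; weights = 0.1138, 0.4013, 0.4850.
Standardized rate: 0.1138×2.0 + 0.4013×28.9 + 0.4850×45.5 = 33.8895 per 10,000.

33.9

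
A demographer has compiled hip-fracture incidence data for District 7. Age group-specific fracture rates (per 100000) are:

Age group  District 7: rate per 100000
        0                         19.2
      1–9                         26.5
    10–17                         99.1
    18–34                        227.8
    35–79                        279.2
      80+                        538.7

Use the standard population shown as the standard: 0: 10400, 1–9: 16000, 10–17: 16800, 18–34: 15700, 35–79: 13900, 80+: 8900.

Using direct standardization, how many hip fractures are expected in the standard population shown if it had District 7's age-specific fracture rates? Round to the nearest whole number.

145

Expected hip fractures = Σ (standard pop × age-specific rate ÷ 100000)
= 10400×19.2/100000 + 16000×26.5/100000 + 16800×99.1/100000 + 15700×227.8/100000 + 13900×279.2/100000 + 8900×538.7/100000
= 2.00 + 4.24 + 16.65 + 35.76 + 38.81 + 47.94 = 145.40.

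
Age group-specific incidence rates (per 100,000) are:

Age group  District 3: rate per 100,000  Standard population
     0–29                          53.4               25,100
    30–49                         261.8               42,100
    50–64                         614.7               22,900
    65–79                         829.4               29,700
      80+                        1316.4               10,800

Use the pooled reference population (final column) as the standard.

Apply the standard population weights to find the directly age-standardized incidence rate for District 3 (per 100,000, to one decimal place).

Standard total = 130,600; weights = 0.1922, 0.3224, 0.1753, 0.2274, 0.0827.
Standardized rate: 0.1922×53.4 + 0.3224×261.8 + 0.1753×614.7 + 0.2274×829.4 + 0.0827×1316.4 = 499.9162 per 100,000.

499.9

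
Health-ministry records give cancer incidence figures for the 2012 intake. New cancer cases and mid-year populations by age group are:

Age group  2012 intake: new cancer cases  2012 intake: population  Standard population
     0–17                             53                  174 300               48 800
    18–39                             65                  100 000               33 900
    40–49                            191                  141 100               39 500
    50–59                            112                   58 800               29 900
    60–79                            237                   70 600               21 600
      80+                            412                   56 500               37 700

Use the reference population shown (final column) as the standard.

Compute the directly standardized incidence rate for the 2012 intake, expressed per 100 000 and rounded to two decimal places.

234.02

Age-specific rates per 100 000 for the 2012 intake: 30.41, 65.00, 135.36, 190.48, 335.69, 729.20.
Standard total = 211 400; weights = 0.2308, 0.1604, 0.1868, 0.1414, 0.1022, 0.1783.
Standardized rate: 0.2308×30.41 + 0.1604×65.00 + 0.1868×135.36 + 0.1414×190.48 + 0.1022×335.69 + 0.1783×729.20 = 234.0184 per 100 000.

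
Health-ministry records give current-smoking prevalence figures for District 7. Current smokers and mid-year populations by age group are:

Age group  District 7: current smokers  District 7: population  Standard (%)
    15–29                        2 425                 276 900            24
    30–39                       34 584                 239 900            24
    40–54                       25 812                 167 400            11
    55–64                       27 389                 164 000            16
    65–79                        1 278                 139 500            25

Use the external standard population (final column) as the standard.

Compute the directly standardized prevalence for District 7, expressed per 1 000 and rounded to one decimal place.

Age-specific rates per 1 000 for District 7: 8.758, 144.160, 154.194, 167.006, 9.161.
Standard weights: 0.24, 0.24, 0.11, 0.16, 0.25.
Standardized rate: 0.2400×8.758 + 0.2400×144.160 + 0.1100×154.194 + 0.1600×167.006 + 0.2500×9.161 = 82.6728 per 1 000.

82.7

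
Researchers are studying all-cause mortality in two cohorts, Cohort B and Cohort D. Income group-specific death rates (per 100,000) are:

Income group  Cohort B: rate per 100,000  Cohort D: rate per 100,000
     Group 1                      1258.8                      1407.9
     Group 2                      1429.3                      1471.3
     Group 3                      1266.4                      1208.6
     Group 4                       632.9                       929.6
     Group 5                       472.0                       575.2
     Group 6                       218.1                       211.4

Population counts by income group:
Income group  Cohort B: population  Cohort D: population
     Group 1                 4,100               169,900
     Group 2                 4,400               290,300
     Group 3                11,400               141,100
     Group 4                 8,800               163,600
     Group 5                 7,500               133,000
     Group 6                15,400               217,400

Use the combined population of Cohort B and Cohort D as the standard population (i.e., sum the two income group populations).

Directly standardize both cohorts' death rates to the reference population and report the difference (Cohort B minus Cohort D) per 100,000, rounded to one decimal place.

-80.2

Combined standard total = 1,166,900; weights = 0.1491, 0.2525, 0.1307, 0.1477, 0.1204, 0.1995.
Cohort B: 0.1491×1258.8 + 0.2525×1429.3 + 0.1307×1266.4 + 0.1477×632.9 + 0.1204×472.0 + 0.1995×218.1 = 908.0243 per 100,000.
Cohort D: 0.1491×1407.9 + 0.2525×1471.3 + 0.1307×1208.6 + 0.1477×929.6 + 0.1204×575.2 + 0.1995×211.4 = 988.2344 per 100,000.
Difference = 908.0243 − 988.2344 = -80.2101.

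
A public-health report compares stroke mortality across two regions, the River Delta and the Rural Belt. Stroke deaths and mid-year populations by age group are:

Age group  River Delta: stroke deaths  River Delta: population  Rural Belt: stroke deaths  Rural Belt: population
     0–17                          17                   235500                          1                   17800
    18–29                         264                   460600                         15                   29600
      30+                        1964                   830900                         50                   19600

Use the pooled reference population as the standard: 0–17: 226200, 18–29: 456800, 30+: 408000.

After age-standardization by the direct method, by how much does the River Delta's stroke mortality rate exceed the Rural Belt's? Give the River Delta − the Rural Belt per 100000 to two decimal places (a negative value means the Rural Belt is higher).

-3.89

Age-specific rates per 100000 for the River Delta: 7.22, 57.32, 236.37.
For the Rural Belt: 5.62, 50.68, 255.10.
Standard total = 1091000; weights = 0.2073, 0.4187, 0.3740.
The River Delta: 0.2073×7.22 + 0.4187×57.32 + 0.3740×236.37 = 113.8901 per 100000.
The Rural Belt: 0.2073×5.62 + 0.4187×50.68 + 0.3740×255.10 = 117.7828 per 100000.
Difference = 113.8901 − 117.7828 = -3.8927.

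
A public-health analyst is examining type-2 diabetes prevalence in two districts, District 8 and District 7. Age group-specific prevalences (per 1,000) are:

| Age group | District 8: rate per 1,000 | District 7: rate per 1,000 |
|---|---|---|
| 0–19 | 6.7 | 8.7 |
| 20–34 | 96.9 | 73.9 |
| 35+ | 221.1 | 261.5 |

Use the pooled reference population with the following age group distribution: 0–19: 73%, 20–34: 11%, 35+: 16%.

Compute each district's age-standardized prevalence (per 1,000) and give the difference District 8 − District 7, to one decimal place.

-5.4

Standard weights: 0.73, 0.11, 0.16.
District 8: 0.7300×6.7 + 0.1100×96.9 + 0.1600×221.1 = 50.9260 per 1,000.
District 7: 0.7300×8.7 + 0.1100×73.9 + 0.1600×261.5 = 56.3200 per 1,000.
Difference = 50.9260 − 56.3200 = -5.3940.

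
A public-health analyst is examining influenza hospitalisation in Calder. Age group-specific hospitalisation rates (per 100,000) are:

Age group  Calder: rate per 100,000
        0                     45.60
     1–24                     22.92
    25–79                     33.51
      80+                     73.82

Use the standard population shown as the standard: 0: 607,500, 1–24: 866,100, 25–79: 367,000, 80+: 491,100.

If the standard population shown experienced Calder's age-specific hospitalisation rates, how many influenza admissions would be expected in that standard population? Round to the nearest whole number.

961

Expected influenza admissions = Σ (standard pop × age-specific rate ÷ 100,000)
= 607,500×45.60/100,000 + 866,100×22.92/100,000 + 367,000×33.51/100,000 + 491,100×73.82/100,000
= 277.02 + 198.51 + 122.98 + 362.53 = 961.04.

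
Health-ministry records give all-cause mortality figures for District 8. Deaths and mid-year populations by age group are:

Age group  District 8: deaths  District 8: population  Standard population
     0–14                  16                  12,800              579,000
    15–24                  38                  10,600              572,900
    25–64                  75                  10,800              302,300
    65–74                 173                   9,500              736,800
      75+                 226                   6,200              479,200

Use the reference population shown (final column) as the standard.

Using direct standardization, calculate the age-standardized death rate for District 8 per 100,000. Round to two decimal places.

Age-specific rates per 100,000 for District 8: 125.00, 358.49, 694.44, 1821.05, 3645.16.
Standard total = 2,670,200; weights = 0.2168, 0.2146, 0.1132, 0.2759, 0.1795.
Standardized rate: 0.2168×125.00 + 0.2146×358.49 + 0.1132×694.44 + 0.2759×1821.05 + 0.1795×3645.16 = 1339.2996 per 100,000.

1339.30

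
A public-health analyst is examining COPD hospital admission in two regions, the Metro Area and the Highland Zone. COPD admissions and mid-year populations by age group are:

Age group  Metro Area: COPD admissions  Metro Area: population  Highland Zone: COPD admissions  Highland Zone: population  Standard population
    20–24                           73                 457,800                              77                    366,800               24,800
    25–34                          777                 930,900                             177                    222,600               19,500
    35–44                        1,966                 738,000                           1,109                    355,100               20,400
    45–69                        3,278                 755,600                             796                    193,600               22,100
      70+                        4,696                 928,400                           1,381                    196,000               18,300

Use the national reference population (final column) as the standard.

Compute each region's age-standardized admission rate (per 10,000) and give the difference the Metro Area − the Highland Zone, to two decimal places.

-3.92

Age-specific rates per 10,000 for the Metro Area: 1.59, 8.35, 26.64, 43.38, 50.58.
For the Highland Zone: 2.10, 7.95, 31.23, 41.12, 70.46.
Standard total = 105,100; weights = 0.2360, 0.1855, 0.1941, 0.2103, 0.1741.
The Metro Area: 0.2360×1.59 + 0.1855×8.35 + 0.1941×26.64 + 0.2103×43.38 + 0.1741×50.58 = 25.0253 per 10,000.
The Highland Zone: 0.2360×2.10 + 0.1855×7.95 + 0.1941×31.23 + 0.2103×41.12 + 0.1741×70.46 = 28.9465 per 10,000.
Difference = 25.0253 − 28.9465 = -3.9212.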